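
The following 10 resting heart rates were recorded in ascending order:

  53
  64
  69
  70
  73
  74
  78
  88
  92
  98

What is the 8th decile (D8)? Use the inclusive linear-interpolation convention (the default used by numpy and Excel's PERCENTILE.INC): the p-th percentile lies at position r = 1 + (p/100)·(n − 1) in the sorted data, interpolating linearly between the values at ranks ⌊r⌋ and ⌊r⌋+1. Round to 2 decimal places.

88.80

n = 10.
r = 1 + (80/100)·(10 − 1) = 1 + 7.2 = 8.2.
Rank 8 is 88 and rank 9 is 92.
Interpolate: 88 + 0.2·(92 − 88) = 88 + 0.2·4 = 88.8.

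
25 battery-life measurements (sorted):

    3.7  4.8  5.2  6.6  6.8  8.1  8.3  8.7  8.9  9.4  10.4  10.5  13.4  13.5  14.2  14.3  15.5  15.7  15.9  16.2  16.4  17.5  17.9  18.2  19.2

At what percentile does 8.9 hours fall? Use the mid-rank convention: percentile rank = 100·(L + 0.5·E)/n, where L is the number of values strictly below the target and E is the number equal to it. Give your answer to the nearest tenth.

34.0

Count below 8.9: L = 8; count equal: E = 1; n = 25.
Percentile rank = 100·(8 + 0.5·1)/25 = 100·8.5/25 = 34.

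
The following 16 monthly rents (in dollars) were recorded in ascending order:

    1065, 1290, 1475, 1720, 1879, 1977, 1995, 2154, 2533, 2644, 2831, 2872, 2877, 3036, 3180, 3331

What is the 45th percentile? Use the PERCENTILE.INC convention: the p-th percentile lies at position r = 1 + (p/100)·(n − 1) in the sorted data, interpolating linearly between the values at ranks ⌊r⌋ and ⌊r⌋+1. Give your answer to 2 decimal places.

n = 16.
r = 1 + (45/100)·(16 − 1) = 1 + 6.75 = 7.75.
Rank 7 is 1995 and rank 8 is 2154.
Interpolate: 1995 + 0.75·(2154 − 1995) = 1995 + 0.75·159 = 2114.25.

2114.25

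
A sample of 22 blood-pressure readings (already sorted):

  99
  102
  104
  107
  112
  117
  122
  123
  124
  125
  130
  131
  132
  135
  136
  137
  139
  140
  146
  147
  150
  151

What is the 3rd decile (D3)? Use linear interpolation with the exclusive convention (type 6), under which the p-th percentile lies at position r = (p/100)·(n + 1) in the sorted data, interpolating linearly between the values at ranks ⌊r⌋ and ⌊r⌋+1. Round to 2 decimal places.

121.50

n = 22.
r = (30/100)·(22 + 1) = 6.9.
Rank 6 is 117 and rank 7 is 122.
Interpolate: 117 + 0.9·(122 − 117) = 117 + 0.9·5 = 121.5.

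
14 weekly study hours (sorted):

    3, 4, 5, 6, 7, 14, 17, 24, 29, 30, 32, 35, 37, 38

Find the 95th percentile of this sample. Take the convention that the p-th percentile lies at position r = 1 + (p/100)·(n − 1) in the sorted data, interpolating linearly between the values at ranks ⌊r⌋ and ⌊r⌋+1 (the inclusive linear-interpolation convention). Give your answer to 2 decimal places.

37.35

n = 14.
r = 1 + (95/100)·(14 − 1) = 1 + 12.35 = 13.35.
Rank 13 is 37 and rank 14 is 38.
Interpolate: 37 + 0.35·(38 − 37) = 37 + 0.35·1 = 37.35.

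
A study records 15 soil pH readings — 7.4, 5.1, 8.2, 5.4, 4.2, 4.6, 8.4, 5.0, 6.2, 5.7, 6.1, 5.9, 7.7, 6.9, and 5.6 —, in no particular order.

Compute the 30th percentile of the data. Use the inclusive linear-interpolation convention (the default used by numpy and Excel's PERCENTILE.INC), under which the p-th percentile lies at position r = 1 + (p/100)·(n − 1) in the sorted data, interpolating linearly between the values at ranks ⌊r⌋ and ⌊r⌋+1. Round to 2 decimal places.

5.44

Sorted: 4.2, 4.6, 5.0, 5.1, 5.4, 5.6, 5.7, 5.9, 6.1, 6.2, 6.9, 7.4, 7.7, 8.2, 8.4.
n = 15.
r = 1 + (30/100)·(15 − 1) = 1 + 4.2 = 5.2.
Rank 5 is 5.4 and rank 6 is 5.6.
Interpolate: 5.4 + 0.2·(5.6 − 5.4) = 5.4 + 0.2·0.2 = 5.44.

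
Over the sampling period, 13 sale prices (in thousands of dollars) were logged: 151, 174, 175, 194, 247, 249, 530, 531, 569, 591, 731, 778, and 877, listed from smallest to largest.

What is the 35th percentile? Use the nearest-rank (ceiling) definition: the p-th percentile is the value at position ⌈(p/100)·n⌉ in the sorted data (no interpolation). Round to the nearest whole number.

247

n = 13.
Position = ⌈35/100 · 13⌉ = ⌈4.55⌉ = 5.
The value at rank 5 is 247.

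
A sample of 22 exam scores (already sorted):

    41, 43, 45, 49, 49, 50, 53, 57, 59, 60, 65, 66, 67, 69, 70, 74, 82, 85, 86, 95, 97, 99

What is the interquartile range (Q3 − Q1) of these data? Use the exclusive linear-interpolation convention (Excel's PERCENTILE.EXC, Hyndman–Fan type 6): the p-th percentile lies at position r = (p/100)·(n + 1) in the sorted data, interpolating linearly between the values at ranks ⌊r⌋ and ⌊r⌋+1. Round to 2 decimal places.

33.00

n = 22.
P25: r = 5.75; ranks 5–6 are 49, 50; interpolating gives 49.75.
P75: r = 17.25; ranks 17–18 are 82, 85; interpolating gives 82.75.
Difference: 82.75 − 49.75 = 33.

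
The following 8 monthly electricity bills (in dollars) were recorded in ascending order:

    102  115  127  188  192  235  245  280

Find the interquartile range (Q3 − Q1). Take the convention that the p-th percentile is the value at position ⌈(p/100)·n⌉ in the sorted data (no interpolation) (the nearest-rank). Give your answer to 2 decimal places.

120.00

n = 8.
P25: rank ⌈25/100·8⌉ = 2 → 115.
P75: rank ⌈75/100·8⌉ = 6 → 235.
Difference: 235 − 115 = 120.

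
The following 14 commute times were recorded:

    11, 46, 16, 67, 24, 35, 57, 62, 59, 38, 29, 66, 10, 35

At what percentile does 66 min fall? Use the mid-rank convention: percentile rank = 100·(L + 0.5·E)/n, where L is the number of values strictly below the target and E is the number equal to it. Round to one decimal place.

Sorted: 10, 11, 16, 24, 29, 35, 35, 38, 46, 57, 59, 62, 66, 67.
Count below 66: L = 12; count equal: E = 1; n = 14.
Percentile rank = 100·(12 + 0.5·1)/14 = 100·12.5/14 = 89.29.

89.3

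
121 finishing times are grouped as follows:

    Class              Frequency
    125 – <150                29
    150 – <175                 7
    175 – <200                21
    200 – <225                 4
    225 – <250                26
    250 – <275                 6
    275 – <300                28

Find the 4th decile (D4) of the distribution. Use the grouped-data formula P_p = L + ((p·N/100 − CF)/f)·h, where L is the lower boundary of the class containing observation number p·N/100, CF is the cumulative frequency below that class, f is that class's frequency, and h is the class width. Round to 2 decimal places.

N = 121; target position k = 40/100 · 121 = 48.4.
Cumulative frequencies: 29, 36, 57, 61, 87, 93, 121.
Observation 48.4 falls in the class 175 – <200.
L = 175, CF = 36, f = 21, h = 25.
P40 = 175 + ((48.4 − 36)/21)·25 = 175 + 14.7619 = 189.762.

189.76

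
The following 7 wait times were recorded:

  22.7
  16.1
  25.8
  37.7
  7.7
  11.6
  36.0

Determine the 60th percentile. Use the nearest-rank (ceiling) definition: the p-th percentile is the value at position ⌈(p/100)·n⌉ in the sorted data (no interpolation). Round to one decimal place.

25.8

Sorted: 7.7, 11.6, 16.1, 22.7, 25.8, 36.0, 37.7.
n = 7.
Position = ⌈60/100 · 7⌉ = ⌈4.2⌉ = 5.
The value at rank 5 is 25.8.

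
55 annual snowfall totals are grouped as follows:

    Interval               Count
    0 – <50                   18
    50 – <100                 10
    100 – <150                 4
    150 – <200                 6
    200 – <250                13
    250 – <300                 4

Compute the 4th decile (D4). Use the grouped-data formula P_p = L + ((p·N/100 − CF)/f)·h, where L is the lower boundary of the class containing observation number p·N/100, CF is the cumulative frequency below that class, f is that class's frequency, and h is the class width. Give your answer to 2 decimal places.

70.00

N = 55; target position k = 40/100 · 55 = 22.
Cumulative frequencies: 18, 28, 32, 38, 51, 55.
Observation 22 falls in the class 50 – <100.
L = 50, CF = 18, f = 10, h = 50.
P40 = 50 + ((22 − 18)/10)·50 = 50 + 20 = 70.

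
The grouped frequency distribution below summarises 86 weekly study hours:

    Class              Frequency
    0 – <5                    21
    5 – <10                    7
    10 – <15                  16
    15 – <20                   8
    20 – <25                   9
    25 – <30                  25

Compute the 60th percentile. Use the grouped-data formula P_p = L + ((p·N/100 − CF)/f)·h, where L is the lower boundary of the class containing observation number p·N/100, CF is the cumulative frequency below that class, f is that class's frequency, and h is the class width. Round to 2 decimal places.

19.75

N = 86; target position k = 60/100 · 86 = 51.6.
Cumulative frequencies: 21, 28, 44, 52, 61, 86.
Observation 51.6 falls in the class 15 – <20.
L = 15, CF = 44, f = 8, h = 5.
P60 = 15 + ((51.6 − 44)/8)·5 = 15 + 4.75 = 19.75.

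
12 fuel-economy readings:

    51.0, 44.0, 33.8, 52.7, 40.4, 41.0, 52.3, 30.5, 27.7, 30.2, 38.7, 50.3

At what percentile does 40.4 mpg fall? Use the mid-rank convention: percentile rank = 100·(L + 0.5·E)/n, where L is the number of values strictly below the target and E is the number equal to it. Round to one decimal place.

45.8

Sorted: 27.7, 30.2, 30.5, 33.8, 38.7, 40.4, 41.0, 44.0, 50.3, 51.0, 52.3, 52.7.
Count below 40.4: L = 5; count equal: E = 1; n = 12.
Percentile rank = 100·(5 + 0.5·1)/12 = 100·5.5/12 = 45.83.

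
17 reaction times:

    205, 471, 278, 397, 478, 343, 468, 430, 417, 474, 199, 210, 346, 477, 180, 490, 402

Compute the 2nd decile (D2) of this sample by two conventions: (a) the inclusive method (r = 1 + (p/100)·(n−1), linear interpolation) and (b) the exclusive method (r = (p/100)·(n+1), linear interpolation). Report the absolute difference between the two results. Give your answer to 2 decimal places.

15.60

Sorted: 180, 199, 205, 210, 278, 343, 346, 397, 402, 417, 430, 468, 471, 474, 477, 478, 490.
n = 17.
(a) r = 4.2; between ranks 4 (210) and 5 (278): 223.6.
(b) r = 3.6; between ranks 3 (205) and 4 (210): 208.
|223.6 − 208| = 15.6.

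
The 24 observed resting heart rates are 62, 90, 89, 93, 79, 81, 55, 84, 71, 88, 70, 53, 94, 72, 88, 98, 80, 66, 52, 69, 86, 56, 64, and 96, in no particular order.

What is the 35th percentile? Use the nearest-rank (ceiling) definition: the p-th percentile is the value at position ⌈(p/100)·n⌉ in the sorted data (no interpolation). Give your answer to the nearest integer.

70

Sorted: 52, 53, 55, 56, 62, 64, 66, 69, 70, 71, 72, 79, 80, 81, 84, 86, 88, 88, 89, 90, 93, 94, 96, 98.
n = 24.
Position = ⌈35/100 · 24⌉ = ⌈8.4⌉ = 9.
The value at rank 9 is 70.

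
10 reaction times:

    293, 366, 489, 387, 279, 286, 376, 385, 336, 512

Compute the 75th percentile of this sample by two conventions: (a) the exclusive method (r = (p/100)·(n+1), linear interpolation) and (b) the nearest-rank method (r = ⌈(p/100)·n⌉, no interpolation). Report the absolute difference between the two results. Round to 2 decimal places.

Sorted: 279, 286, 293, 336, 366, 376, 385, 387, 489, 512.
n = 10.
(a) r = 8.25; between ranks 8 (387) and 9 (489): 412.5.
(b) the nearest-rank method: rank 8 → 387.
|412.5 − 387| = 25.5.

25.50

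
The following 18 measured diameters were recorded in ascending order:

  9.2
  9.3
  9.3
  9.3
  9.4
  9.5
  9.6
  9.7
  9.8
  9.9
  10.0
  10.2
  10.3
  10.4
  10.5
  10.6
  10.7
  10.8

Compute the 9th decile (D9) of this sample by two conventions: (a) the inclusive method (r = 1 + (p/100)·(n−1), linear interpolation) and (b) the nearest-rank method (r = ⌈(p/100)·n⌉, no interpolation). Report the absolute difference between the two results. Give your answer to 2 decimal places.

0.07

n = 18.
(a) r = 16.3; between ranks 16 (10.6) and 17 (10.7): 10.63.
(b) the nearest-rank method: rank 17 → 10.7.
|10.63 − 10.7| = 0.07.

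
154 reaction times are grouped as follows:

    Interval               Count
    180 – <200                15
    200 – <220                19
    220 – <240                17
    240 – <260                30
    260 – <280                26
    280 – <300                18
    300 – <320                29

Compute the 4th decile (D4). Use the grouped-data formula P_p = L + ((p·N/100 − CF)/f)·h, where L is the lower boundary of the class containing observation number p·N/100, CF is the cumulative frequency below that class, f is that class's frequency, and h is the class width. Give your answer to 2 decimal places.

N = 154; target position k = 40/100 · 154 = 61.6.
Cumulative frequencies: 15, 34, 51, 81, 107, 125, 154.
Observation 61.6 falls in the class 240 – <260.
L = 240, CF = 51, f = 30, h = 20.
P40 = 240 + ((61.6 − 51)/30)·20 = 240 + 7.06667 = 247.067.

247.07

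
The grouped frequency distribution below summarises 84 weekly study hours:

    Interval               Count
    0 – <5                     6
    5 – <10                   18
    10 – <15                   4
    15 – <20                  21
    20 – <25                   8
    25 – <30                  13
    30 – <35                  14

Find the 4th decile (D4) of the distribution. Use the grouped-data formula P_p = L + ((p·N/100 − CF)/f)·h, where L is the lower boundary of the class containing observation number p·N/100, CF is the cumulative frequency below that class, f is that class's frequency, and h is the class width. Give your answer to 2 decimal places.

16.33

N = 84; target position k = 40/100 · 84 = 33.6.
Cumulative frequencies: 6, 24, 28, 49, 57, 70, 84.
Observation 33.6 falls in the class 15 – <20.
L = 15, CF = 28, f = 21, h = 5.
P40 = 15 + ((33.6 − 28)/21)·5 = 15 + 1.33333 = 16.3333.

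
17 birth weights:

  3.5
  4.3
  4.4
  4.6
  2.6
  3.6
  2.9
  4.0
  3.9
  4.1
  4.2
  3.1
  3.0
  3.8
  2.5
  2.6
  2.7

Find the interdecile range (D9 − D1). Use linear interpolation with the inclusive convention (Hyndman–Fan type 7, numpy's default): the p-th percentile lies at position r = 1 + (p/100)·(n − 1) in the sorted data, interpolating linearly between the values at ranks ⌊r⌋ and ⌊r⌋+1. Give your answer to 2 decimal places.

Sorted: 2.5, 2.6, 2.6, 2.7, 2.9, 3.0, 3.1, 3.5, 3.6, 3.8, 3.9, 4.0, 4.1, 4.2, 4.3, 4.4, 4.6.
n = 17.
P10: r = 2.6; ranks 2–3 are 2.6, 2.6; interpolating gives 2.6.
P90: r = 15.4; ranks 15–16 are 4.3, 4.4; interpolating gives 4.34.
Difference: 4.34 − 2.6 = 1.74.

1.74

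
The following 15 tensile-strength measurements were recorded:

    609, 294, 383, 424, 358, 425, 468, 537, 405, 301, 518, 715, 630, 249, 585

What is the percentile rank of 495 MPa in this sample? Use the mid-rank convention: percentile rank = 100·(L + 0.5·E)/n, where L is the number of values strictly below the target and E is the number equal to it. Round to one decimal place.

60.0

Sorted: 249, 294, 301, 358, 383, 405, 424, 425, 468, 518, 537, 585, 609, 630, 715.
Count below 495: L = 9; count equal: E = 0; n = 15.
Percentile rank = 100·(9 + 0.5·0)/15 = 100·9/15 = 60.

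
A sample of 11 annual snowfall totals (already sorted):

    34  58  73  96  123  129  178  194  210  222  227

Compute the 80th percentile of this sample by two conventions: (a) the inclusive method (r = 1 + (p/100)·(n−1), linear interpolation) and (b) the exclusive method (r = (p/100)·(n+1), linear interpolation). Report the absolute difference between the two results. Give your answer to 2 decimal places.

7.20

n = 11.
(a) r = 9 → value at rank 9 = 210.
(b) r = 9.6; between ranks 9 (210) and 10 (222): 217.2.
|210 − 217.2| = 7.2.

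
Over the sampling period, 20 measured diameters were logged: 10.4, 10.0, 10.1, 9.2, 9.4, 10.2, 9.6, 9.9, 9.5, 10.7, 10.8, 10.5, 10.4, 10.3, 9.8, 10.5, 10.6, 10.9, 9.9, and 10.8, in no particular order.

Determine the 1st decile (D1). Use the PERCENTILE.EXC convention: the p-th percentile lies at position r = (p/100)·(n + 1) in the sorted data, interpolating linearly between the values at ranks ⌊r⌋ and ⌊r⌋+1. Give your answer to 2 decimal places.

Sorted: 9.2, 9.4, 9.5, 9.6, 9.8, 9.9, 9.9, 10.0, 10.1, 10.2, 10.3, 10.4, 10.4, 10.5, 10.5, 10.6, 10.7, 10.8, 10.8, 10.9.
n = 20.
r = (10/100)·(20 + 1) = 2.1.
Rank 2 is 9.4 and rank 3 is 9.5.
Interpolate: 9.4 + 0.1·(9.5 − 9.4) = 9.4 + 0.1·0.1 = 9.41.

9.41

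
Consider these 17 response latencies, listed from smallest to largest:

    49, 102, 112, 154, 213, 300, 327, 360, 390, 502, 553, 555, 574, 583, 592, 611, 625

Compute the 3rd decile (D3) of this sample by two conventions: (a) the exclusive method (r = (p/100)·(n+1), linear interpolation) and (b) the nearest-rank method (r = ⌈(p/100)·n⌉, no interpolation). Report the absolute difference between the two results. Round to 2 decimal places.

52.20

n = 17.
(a) r = 5.4; between ranks 5 (213) and 6 (300): 247.8.
(b) the nearest-rank method: rank 6 → 300.
|247.8 − 300| = 52.2.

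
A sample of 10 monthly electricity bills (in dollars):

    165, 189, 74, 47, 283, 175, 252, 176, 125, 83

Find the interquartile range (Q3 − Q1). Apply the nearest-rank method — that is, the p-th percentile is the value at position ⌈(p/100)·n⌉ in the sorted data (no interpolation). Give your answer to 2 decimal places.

Sorted: 47, 74, 83, 125, 165, 175, 176, 189, 252, 283.
n = 10.
P25: rank ⌈25/100·10⌉ = 3 → 83.
P75: rank ⌈75/100·10⌉ = 8 → 189.
Difference: 189 − 83 = 106.

106.00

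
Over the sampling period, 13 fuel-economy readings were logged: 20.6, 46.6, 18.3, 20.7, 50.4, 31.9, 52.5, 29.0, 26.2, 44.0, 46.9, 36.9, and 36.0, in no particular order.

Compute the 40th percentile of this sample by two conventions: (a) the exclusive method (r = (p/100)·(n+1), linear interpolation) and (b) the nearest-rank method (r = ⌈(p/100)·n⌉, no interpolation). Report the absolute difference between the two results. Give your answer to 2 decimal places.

1.16

Sorted: 18.3, 20.6, 20.7, 26.2, 29.0, 31.9, 36.0, 36.9, 44.0, 46.6, 46.9, 50.4, 52.5.
n = 13.
(a) r = 5.6; between ranks 5 (29.0) and 6 (31.9): 30.74.
(b) the nearest-rank method: rank 6 → 31.9.
|30.74 − 31.9| = 1.16.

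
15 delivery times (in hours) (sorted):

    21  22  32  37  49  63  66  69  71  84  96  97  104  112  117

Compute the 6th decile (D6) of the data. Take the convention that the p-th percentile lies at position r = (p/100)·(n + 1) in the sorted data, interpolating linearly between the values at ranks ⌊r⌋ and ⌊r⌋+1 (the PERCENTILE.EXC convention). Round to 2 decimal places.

78.80

n = 15.
r = (60/100)·(15 + 1) = 9.6.
Rank 9 is 71 and rank 10 is 84.
Interpolate: 71 + 0.6·(84 − 71) = 71 + 0.6·13 = 78.8.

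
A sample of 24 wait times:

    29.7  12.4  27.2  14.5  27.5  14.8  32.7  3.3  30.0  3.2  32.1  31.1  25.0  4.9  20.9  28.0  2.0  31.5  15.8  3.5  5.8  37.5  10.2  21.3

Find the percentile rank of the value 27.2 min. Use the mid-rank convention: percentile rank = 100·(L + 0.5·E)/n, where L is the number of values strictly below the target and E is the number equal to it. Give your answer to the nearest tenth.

60.4

Sorted: 2.0, 3.2, 3.3, 3.5, 4.9, 5.8, 10.2, 12.4, 14.5, 14.8, 15.8, 20.9, 21.3, 25.0, 27.2, 27.5, 28.0, 29.7, 30.0, 31.1, 31.5, 32.1, 32.7, 37.5.
Count below 27.2: L = 14; count equal: E = 1; n = 24.
Percentile rank = 100·(14 + 0.5·1)/24 = 100·14.5/24 = 60.42.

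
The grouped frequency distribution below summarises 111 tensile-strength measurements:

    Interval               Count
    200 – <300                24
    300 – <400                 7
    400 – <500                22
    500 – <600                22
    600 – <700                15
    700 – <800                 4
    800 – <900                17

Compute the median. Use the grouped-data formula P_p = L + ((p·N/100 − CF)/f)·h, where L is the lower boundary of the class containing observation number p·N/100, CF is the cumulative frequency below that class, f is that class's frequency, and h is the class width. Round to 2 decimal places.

N = 111; target position k = 50/100 · 111 = 55.5.
Cumulative frequencies: 24, 31, 53, 75, 90, 94, 111.
Observation 55.5 falls in the class 500 – <600.
L = 500, CF = 53, f = 22, h = 100.
P50 = 500 + ((55.5 − 53)/22)·100 = 500 + 11.3636 = 511.364.

511.36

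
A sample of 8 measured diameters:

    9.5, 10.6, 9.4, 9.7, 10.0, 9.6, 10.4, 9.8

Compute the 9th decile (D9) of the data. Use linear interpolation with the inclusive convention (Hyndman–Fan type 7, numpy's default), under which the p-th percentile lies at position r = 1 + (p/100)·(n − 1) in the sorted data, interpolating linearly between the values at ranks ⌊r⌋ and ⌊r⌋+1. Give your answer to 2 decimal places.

10.46

Sorted: 9.4, 9.5, 9.6, 9.7, 9.8, 10.0, 10.4, 10.6.
n = 8.
r = 1 + (90/100)·(8 − 1) = 1 + 6.3 = 7.3.
Rank 7 is 10.4 and rank 8 is 10.6.
Interpolate: 10.4 + 0.3·(10.6 − 10.4) = 10.4 + 0.3·0.2 = 10.46.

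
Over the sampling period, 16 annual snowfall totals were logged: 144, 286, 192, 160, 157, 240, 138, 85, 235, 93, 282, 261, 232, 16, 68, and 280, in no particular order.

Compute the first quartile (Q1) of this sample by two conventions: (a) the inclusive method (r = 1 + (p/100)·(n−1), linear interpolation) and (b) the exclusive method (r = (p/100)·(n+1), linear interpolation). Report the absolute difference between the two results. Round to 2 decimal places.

22.50

Sorted: 16, 68, 85, 93, 138, 144, 157, 160, 192, 232, 235, 240, 261, 280, 282, 286.
n = 16.
(a) r = 4.75; between ranks 4 (93) and 5 (138): 126.75.
(b) r = 4.25; between ranks 4 (93) and 5 (138): 104.25.
|126.75 − 104.25| = 22.5.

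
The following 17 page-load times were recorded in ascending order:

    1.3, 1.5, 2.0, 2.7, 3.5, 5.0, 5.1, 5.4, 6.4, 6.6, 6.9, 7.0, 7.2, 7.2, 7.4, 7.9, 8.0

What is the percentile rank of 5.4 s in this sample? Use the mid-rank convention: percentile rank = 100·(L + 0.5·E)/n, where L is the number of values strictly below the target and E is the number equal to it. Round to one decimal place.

44.1

Count below 5.4: L = 7; count equal: E = 1; n = 17.
Percentile rank = 100·(7 + 0.5·1)/17 = 100·7.5/17 = 44.12.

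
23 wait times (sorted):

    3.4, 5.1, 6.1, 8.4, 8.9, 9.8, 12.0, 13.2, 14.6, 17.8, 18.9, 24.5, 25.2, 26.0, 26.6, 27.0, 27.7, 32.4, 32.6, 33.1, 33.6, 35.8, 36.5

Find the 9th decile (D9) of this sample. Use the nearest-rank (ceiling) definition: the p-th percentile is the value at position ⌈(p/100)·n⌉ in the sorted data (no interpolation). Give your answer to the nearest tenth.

n = 23.
Position = ⌈90/100 · 23⌉ = ⌈20.7⌉ = 21.
The value at rank 21 is 33.6.

33.6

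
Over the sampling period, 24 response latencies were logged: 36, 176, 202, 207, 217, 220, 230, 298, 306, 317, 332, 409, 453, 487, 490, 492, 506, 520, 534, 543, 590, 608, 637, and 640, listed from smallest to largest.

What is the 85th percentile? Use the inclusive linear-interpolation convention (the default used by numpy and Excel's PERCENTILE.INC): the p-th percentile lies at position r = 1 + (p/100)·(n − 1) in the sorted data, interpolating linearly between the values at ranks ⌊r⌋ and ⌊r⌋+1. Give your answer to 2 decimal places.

n = 24.
r = 1 + (85/100)·(24 − 1) = 1 + 19.55 = 20.55.
Rank 20 is 543 and rank 21 is 590.
Interpolate: 543 + 0.55·(590 − 543) = 543 + 0.55·47 = 568.85.

568.85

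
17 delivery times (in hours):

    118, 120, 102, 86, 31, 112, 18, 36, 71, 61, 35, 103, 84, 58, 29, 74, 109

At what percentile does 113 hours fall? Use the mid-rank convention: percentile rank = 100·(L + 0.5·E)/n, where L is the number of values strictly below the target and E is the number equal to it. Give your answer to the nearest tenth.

88.2

Sorted: 18, 29, 31, 35, 36, 58, 61, 71, 74, 84, 86, 102, 103, 109, 112, 118, 120.
Count below 113: L = 15; count equal: E = 0; n = 17.
Percentile rank = 100·(15 + 0.5·0)/17 = 100·15/17 = 88.24.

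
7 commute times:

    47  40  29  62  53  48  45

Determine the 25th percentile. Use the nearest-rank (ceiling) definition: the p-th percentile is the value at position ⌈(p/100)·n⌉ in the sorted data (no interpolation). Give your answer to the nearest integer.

Sorted: 29, 40, 45, 47, 48, 53, 62.
n = 7.
Position = ⌈25/100 · 7⌉ = ⌈1.75⌉ = 2.
The value at rank 2 is 40.

40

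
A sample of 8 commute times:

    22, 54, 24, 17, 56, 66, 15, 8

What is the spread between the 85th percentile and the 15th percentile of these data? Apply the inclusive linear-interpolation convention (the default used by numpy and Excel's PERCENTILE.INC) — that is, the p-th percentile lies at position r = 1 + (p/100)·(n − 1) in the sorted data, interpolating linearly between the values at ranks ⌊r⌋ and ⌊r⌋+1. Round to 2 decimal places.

Sorted: 8, 15, 17, 22, 24, 54, 56, 66.
n = 8.
P15: r = 2.05; ranks 2–3 are 15, 17; interpolating gives 15.1.
P85: r = 6.95; ranks 6–7 are 54, 56; interpolating gives 55.9.
Difference: 55.9 − 15.1 = 40.8.

40.80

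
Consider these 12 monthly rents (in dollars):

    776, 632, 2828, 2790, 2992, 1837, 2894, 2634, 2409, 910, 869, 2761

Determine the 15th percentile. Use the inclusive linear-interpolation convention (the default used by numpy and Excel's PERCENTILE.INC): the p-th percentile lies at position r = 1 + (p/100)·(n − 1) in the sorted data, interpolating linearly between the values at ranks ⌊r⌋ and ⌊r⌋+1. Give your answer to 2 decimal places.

836.45

Sorted: 632, 776, 869, 910, 1837, 2409, 2634, 2761, 2790, 2828, 2894, 2992.
n = 12.
r = 1 + (15/100)·(12 − 1) = 1 + 1.65 = 2.65.
Rank 2 is 776 and rank 3 is 869.
Interpolate: 776 + 0.65·(869 − 776) = 776 + 0.65·93 = 836.45.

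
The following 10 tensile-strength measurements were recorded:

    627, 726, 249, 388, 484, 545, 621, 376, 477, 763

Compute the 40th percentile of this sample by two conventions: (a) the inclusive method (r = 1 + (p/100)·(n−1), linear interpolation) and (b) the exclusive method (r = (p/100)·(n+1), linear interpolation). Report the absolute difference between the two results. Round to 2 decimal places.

1.40

Sorted: 249, 376, 388, 477, 484, 545, 621, 627, 726, 763.
n = 10.
(a) r = 4.6; between ranks 4 (477) and 5 (484): 481.2.
(b) r = 4.4; between ranks 4 (477) and 5 (484): 479.8.
|481.2 − 479.8| = 1.4.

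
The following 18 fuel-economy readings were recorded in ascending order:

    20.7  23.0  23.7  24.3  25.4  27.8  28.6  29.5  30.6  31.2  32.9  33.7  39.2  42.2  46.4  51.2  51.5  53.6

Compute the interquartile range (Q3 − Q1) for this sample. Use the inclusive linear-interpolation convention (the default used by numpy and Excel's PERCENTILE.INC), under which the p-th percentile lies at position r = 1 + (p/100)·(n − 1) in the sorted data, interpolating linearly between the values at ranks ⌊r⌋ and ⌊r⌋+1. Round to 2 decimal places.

n = 18.
P25: r = 5.25; ranks 5–6 are 25.4, 27.8; interpolating gives 26.
P75: r = 13.75; ranks 13–14 are 39.2, 42.2; interpolating gives 41.45.
Difference: 41.45 − 26 = 15.45.

15.45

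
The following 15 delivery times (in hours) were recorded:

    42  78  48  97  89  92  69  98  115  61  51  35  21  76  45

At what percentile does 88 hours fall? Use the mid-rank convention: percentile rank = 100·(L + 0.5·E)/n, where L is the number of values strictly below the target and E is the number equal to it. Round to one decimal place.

Sorted: 21, 35, 42, 45, 48, 51, 61, 69, 76, 78, 89, 92, 97, 98, 115.
Count below 88: L = 10; count equal: E = 0; n = 15.
Percentile rank = 100·(10 + 0.5·0)/15 = 100·10/15 = 66.67.

66.7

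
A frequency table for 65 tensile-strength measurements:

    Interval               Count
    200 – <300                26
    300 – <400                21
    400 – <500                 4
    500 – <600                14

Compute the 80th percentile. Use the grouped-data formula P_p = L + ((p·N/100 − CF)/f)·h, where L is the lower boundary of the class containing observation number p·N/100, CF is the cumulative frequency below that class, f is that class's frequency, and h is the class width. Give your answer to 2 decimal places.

507.14

N = 65; target position k = 80/100 · 65 = 52.
Cumulative frequencies: 26, 47, 51, 65.
Observation 52 falls in the class 500 – <600.
L = 500, CF = 51, f = 14, h = 100.
P80 = 500 + ((52 − 51)/14)·100 = 500 + 7.14286 = 507.143.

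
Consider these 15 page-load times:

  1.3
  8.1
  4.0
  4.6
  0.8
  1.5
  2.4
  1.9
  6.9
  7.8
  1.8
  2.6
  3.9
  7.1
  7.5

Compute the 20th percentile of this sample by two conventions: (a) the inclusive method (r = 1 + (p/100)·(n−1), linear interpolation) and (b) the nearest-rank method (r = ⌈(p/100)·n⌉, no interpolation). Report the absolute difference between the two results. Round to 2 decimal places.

0.24

Sorted: 0.8, 1.3, 1.5, 1.8, 1.9, 2.4, 2.6, 3.9, 4.0, 4.6, 6.9, 7.1, 7.5, 7.8, 8.1.
n = 15.
(a) r = 3.8; between ranks 3 (1.5) and 4 (1.8): 1.74.
(b) the nearest-rank method: rank 3 → 1.5.
|1.74 − 1.5| = 0.24.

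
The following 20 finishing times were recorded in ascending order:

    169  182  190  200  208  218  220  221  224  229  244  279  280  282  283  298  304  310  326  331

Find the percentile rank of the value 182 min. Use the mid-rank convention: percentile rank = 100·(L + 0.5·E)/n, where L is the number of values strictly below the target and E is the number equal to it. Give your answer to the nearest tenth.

Count below 182: L = 1; count equal: E = 1; n = 20.
Percentile rank = 100·(1 + 0.5·1)/20 = 100·1.5/20 = 7.5.

7.5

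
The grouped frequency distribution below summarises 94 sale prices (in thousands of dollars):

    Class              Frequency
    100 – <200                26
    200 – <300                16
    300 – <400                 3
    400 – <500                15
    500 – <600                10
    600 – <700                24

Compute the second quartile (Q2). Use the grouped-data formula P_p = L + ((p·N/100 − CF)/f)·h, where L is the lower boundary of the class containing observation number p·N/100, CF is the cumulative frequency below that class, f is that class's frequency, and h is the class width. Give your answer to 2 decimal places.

413.33

N = 94; target position k = 50/100 · 94 = 47.
Cumulative frequencies: 26, 42, 45, 60, 70, 94.
Observation 47 falls in the class 400 – <500.
L = 400, CF = 45, f = 15, h = 100.
P50 = 400 + ((47 − 45)/15)·100 = 400 + 13.3333 = 413.333.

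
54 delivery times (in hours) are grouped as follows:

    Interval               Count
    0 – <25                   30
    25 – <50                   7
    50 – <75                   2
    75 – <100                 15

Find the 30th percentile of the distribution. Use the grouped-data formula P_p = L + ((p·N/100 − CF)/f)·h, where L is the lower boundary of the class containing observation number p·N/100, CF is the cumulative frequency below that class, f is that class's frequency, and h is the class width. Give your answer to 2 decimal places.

N = 54; target position k = 30/100 · 54 = 16.2.
Cumulative frequencies: 30, 37, 39, 54.
Observation 16.2 falls in the class 0 – <25.
L = 0, CF = 0, f = 30, h = 25.
P30 = 0 + ((16.2 − 0)/30)·25 = 0 + 13.5 = 13.5.

13.50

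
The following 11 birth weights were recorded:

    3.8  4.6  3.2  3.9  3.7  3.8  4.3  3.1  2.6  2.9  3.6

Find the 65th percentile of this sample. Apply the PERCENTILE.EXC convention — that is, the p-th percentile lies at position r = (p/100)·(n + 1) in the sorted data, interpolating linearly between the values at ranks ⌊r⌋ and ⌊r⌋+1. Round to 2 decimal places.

3.80

Sorted: 2.6, 2.9, 3.1, 3.2, 3.6, 3.7, 3.8, 3.8, 3.9, 4.3, 4.6.
n = 11.
r = (65/100)·(11 + 1) = 7.8.
Rank 7 is 3.8 and rank 8 is 3.8.
Interpolate: 3.8 + 0.8·(3.8 − 3.8) = 3.8 + 0.8·0 = 3.8.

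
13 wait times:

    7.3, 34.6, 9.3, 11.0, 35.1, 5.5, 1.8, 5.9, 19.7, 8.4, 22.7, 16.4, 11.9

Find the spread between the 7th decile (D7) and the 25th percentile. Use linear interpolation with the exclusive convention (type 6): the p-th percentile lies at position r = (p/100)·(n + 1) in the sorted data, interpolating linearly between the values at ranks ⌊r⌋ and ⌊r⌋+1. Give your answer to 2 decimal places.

Sorted: 1.8, 5.5, 5.9, 7.3, 8.4, 9.3, 11.0, 11.9, 16.4, 19.7, 22.7, 34.6, 35.1.
n = 13.
P25: r = 3.5; ranks 3–4 are 5.9, 7.3; interpolating gives 6.6.
P70: r = 9.8; ranks 9–10 are 16.4, 19.7; interpolating gives 19.04.
Difference: 19.04 − 6.6 = 12.44.

12.44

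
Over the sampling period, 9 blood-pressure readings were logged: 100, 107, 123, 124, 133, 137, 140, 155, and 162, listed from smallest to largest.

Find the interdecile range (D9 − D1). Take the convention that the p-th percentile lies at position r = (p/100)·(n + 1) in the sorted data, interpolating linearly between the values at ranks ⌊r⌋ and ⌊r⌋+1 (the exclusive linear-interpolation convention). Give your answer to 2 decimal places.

62.00

n = 9.
P10: r = 1 (integer) → 100.
P90: r = 9 (integer) → 162.
Difference: 162 − 100 = 62.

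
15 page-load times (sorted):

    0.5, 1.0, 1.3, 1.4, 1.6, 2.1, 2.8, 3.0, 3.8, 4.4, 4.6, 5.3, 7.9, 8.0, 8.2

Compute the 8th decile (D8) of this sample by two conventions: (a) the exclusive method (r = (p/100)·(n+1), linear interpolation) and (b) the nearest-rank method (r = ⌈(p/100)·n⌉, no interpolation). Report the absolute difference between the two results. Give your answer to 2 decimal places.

n = 15.
(a) r = 12.8; between ranks 12 (5.3) and 13 (7.9): 7.38.
(b) the nearest-rank method: rank 12 → 5.3.
|7.38 − 5.3| = 2.08.

2.08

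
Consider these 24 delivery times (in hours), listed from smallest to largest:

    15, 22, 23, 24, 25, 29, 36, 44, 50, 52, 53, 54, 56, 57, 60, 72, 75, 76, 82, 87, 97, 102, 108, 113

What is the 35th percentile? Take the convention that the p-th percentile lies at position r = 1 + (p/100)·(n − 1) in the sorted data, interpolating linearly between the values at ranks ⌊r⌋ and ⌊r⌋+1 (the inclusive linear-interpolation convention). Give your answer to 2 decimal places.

n = 24.
r = 1 + (35/100)·(24 − 1) = 1 + 8.05 = 9.05.
Rank 9 is 50 and rank 10 is 52.
Interpolate: 50 + 0.05·(52 − 50) = 50 + 0.05·2 = 50.1.

50.10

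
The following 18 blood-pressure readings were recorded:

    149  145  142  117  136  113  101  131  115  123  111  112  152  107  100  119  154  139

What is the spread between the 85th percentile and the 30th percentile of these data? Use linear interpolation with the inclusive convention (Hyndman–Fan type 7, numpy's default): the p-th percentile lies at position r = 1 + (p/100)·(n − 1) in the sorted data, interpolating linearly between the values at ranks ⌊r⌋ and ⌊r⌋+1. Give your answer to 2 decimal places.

33.60

Sorted: 100, 101, 107, 111, 112, 113, 115, 117, 119, 123, 131, 136, 139, 142, 145, 149, 152, 154.
n = 18.
P30: r = 6.1; ranks 6–7 are 113, 115; interpolating gives 113.2.
P85: r = 15.45; ranks 15–16 are 145, 149; interpolating gives 146.8.
Difference: 146.8 − 113.2 = 33.6.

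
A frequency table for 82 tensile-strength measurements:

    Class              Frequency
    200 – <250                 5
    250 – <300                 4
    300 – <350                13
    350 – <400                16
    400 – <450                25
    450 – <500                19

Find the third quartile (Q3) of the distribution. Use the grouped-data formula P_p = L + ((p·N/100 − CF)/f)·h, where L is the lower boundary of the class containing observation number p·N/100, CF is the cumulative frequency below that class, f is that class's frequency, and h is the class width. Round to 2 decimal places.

447.00

N = 82; target position k = 75/100 · 82 = 61.5.
Cumulative frequencies: 5, 9, 22, 38, 63, 82.
Observation 61.5 falls in the class 400 – <450.
L = 400, CF = 38, f = 25, h = 50.
P75 = 400 + ((61.5 − 38)/25)·50 = 400 + 47 = 447.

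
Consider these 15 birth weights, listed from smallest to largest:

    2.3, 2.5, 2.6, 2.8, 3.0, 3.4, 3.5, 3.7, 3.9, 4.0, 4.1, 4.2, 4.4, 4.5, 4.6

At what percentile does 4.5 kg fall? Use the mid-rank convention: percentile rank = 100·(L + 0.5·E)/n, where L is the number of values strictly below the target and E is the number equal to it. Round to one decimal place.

Count below 4.5: L = 13; count equal: E = 1; n = 15.
Percentile rank = 100·(13 + 0.5·1)/15 = 100·13.5/15 = 90.

90.0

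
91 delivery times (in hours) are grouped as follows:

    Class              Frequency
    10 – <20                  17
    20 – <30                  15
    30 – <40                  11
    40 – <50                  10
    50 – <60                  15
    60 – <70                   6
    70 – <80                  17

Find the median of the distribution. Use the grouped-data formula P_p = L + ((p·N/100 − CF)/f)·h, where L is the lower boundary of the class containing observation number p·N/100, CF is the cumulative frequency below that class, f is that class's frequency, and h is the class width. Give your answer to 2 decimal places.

N = 91; target position k = 50/100 · 91 = 45.5.
Cumulative frequencies: 17, 32, 43, 53, 68, 74, 91.
Observation 45.5 falls in the class 40 – <50.
L = 40, CF = 43, f = 10, h = 10.
P50 = 40 + ((45.5 − 43)/10)·10 = 40 + 2.5 = 42.5.

42.50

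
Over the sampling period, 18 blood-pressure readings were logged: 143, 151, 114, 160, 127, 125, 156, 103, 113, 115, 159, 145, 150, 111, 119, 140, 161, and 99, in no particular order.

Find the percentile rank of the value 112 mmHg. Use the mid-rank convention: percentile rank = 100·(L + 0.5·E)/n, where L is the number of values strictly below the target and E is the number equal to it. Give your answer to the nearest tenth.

Sorted: 99, 103, 111, 113, 114, 115, 119, 125, 127, 140, 143, 145, 150, 151, 156, 159, 160, 161.
Count below 112: L = 3; count equal: E = 0; n = 18.
Percentile rank = 100·(3 + 0.5·0)/18 = 100·3/18 = 16.67.

16.7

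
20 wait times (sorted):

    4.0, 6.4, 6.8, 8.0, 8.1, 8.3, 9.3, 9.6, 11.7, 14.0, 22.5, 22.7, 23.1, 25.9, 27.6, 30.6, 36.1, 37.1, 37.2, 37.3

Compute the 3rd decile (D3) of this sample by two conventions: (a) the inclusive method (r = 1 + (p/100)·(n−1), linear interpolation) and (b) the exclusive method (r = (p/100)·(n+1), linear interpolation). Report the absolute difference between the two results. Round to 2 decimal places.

n = 20.
(a) r = 6.7; between ranks 6 (8.3) and 7 (9.3): 9.
(b) r = 6.3; between ranks 6 (8.3) and 7 (9.3): 8.6.
|9 − 8.6| = 0.4.

0.40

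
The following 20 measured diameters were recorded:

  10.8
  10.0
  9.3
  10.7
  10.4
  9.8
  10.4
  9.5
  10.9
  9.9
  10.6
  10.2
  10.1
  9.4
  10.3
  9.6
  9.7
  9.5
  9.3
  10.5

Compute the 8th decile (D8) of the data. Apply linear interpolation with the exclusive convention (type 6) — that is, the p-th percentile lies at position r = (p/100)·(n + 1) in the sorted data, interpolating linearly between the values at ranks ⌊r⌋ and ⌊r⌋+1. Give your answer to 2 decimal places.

10.58

Sorted: 9.3, 9.3, 9.4, 9.5, 9.5, 9.6, 9.7, 9.8, 9.9, 10.0, 10.1, 10.2, 10.3, 10.4, 10.4, 10.5, 10.6, 10.7, 10.8, 10.9.
n = 20.
r = (80/100)·(20 + 1) = 16.8.
Rank 16 is 10.5 and rank 17 is 10.6.
Interpolate: 10.5 + 0.8·(10.6 − 10.5) = 10.5 + 0.8·0.1 = 10.58.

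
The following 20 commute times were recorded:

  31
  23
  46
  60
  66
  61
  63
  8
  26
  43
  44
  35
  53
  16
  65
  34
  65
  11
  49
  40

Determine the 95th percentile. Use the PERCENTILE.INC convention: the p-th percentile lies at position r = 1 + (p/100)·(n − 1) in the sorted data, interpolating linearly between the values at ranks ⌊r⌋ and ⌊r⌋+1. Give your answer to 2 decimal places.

Sorted: 8, 11, 16, 23, 26, 31, 34, 35, 40, 43, 44, 46, 49, 53, 60, 61, 63, 65, 65, 66.
n = 20.
r = 1 + (95/100)·(20 − 1) = 1 + 18.05 = 19.05.
Rank 19 is 65 and rank 20 is 66.
Interpolate: 65 + 0.05·(66 − 65) = 65 + 0.05·1 = 65.05.

65.05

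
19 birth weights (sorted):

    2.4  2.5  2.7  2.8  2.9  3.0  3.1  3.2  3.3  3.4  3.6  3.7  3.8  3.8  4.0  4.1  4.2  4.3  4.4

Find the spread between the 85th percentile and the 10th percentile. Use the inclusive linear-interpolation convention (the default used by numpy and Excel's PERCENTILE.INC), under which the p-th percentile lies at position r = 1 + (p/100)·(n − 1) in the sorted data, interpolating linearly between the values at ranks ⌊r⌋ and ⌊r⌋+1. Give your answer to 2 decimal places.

1.47

n = 19.
P10: r = 2.8; ranks 2–3 are 2.5, 2.7; interpolating gives 2.66.
P85: r = 16.3; ranks 16–17 are 4.1, 4.2; interpolating gives 4.13.
Difference: 4.13 − 2.66 = 1.47.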